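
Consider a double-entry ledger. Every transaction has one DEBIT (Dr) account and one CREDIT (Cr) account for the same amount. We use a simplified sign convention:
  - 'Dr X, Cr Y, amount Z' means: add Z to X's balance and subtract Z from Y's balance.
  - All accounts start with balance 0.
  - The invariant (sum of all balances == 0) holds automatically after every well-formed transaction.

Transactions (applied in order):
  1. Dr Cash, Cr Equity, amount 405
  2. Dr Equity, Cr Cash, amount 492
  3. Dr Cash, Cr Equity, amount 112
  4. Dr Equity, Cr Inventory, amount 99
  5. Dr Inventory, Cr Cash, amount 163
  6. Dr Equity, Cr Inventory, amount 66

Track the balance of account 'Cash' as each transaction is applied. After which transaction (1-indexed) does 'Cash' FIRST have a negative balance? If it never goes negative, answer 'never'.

Answer: 2

Derivation:
After txn 1: Cash=405
After txn 2: Cash=-87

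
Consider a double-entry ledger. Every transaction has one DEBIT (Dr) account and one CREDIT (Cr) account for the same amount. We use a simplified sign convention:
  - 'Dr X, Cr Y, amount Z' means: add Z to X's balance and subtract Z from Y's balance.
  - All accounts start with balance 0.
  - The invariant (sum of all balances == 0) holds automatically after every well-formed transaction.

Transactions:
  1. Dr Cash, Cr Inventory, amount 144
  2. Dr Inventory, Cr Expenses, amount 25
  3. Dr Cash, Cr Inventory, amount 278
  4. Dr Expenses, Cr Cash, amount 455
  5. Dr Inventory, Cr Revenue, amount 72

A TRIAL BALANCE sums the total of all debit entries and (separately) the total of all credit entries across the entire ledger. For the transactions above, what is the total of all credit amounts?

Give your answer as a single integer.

Answer: 974

Derivation:
Txn 1: credit+=144
Txn 2: credit+=25
Txn 3: credit+=278
Txn 4: credit+=455
Txn 5: credit+=72
Total credits = 974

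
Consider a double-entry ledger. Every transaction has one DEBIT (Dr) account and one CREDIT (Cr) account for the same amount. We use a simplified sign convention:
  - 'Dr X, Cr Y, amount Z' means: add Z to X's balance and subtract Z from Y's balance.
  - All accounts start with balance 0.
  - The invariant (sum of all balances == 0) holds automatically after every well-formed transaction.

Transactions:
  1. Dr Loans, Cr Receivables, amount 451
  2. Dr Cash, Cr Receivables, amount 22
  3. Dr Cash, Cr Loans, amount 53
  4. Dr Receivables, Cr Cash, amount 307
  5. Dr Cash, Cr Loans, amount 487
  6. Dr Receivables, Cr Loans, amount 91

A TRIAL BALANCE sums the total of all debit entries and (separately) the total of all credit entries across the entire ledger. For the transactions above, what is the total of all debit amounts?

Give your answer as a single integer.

Answer: 1411

Derivation:
Txn 1: debit+=451
Txn 2: debit+=22
Txn 3: debit+=53
Txn 4: debit+=307
Txn 5: debit+=487
Txn 6: debit+=91
Total debits = 1411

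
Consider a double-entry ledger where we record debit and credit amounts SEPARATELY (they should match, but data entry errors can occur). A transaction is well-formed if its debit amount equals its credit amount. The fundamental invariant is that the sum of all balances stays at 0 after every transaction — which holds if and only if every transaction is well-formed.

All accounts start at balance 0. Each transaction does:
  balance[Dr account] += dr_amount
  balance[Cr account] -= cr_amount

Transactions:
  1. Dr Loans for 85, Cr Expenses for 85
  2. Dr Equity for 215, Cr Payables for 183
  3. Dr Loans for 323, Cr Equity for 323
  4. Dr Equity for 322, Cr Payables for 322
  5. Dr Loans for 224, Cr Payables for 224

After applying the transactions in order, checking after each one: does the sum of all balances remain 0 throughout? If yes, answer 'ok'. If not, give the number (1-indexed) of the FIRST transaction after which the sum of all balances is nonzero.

Answer: 2

Derivation:
After txn 1: dr=85 cr=85 sum_balances=0
After txn 2: dr=215 cr=183 sum_balances=32
After txn 3: dr=323 cr=323 sum_balances=32
After txn 4: dr=322 cr=322 sum_balances=32
After txn 5: dr=224 cr=224 sum_balances=32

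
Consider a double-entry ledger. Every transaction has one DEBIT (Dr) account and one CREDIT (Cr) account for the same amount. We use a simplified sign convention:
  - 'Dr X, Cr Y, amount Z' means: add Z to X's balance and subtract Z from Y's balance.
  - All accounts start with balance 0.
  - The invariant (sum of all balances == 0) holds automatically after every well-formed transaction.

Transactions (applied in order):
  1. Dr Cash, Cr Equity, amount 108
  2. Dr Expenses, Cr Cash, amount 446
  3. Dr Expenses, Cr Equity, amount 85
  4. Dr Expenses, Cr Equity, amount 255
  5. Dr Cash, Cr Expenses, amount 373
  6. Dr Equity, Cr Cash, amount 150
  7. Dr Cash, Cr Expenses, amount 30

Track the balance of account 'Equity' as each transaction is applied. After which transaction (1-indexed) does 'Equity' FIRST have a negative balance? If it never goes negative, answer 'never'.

After txn 1: Equity=-108

Answer: 1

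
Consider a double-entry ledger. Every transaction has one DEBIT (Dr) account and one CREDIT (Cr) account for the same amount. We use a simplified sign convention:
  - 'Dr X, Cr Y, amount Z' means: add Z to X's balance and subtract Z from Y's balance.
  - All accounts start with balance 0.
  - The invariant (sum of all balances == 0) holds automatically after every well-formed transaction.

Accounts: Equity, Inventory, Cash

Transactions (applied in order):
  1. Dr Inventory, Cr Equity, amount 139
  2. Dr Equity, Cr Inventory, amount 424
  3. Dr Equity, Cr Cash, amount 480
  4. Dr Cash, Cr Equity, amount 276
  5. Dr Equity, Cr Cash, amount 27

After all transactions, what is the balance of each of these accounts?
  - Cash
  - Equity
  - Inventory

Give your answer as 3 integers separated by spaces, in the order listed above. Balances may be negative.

Answer: -231 516 -285

Derivation:
After txn 1 (Dr Inventory, Cr Equity, amount 139): Equity=-139 Inventory=139
After txn 2 (Dr Equity, Cr Inventory, amount 424): Equity=285 Inventory=-285
After txn 3 (Dr Equity, Cr Cash, amount 480): Cash=-480 Equity=765 Inventory=-285
After txn 4 (Dr Cash, Cr Equity, amount 276): Cash=-204 Equity=489 Inventory=-285
After txn 5 (Dr Equity, Cr Cash, amount 27): Cash=-231 Equity=516 Inventory=-285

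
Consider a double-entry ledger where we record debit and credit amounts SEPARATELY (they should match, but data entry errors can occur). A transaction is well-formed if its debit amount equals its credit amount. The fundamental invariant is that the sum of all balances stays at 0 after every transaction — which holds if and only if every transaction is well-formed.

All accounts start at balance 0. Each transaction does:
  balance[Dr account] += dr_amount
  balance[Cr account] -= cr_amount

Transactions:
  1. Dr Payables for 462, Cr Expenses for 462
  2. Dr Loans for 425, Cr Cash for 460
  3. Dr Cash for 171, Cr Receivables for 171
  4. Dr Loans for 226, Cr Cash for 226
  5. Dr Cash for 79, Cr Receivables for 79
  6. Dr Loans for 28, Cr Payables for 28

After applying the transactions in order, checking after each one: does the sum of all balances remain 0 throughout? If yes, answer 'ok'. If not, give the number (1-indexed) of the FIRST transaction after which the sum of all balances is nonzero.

After txn 1: dr=462 cr=462 sum_balances=0
After txn 2: dr=425 cr=460 sum_balances=-35
After txn 3: dr=171 cr=171 sum_balances=-35
After txn 4: dr=226 cr=226 sum_balances=-35
After txn 5: dr=79 cr=79 sum_balances=-35
After txn 6: dr=28 cr=28 sum_balances=-35

Answer: 2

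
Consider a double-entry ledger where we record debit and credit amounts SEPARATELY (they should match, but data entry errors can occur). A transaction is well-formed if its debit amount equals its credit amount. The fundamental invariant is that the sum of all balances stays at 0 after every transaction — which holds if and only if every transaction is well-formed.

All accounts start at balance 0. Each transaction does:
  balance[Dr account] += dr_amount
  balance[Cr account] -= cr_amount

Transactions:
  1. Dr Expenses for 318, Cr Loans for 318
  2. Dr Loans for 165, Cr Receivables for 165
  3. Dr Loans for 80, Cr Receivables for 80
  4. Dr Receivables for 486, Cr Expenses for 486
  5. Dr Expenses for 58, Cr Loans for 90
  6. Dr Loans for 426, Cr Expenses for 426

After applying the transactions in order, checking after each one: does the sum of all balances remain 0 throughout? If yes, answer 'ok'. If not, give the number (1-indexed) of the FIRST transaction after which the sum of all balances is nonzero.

Answer: 5

Derivation:
After txn 1: dr=318 cr=318 sum_balances=0
After txn 2: dr=165 cr=165 sum_balances=0
After txn 3: dr=80 cr=80 sum_balances=0
After txn 4: dr=486 cr=486 sum_balances=0
After txn 5: dr=58 cr=90 sum_balances=-32
After txn 6: dr=426 cr=426 sum_balances=-32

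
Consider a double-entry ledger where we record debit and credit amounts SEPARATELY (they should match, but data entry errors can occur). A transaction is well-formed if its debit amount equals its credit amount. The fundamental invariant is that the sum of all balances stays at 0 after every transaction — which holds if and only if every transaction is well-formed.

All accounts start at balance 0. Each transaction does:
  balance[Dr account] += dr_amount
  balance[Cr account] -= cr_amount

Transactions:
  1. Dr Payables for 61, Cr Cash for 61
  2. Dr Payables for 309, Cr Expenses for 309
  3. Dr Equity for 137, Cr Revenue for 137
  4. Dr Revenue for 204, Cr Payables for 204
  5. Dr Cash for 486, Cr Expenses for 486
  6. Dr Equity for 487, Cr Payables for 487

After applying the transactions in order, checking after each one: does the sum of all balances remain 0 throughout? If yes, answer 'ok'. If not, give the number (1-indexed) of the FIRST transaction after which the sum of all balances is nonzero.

After txn 1: dr=61 cr=61 sum_balances=0
After txn 2: dr=309 cr=309 sum_balances=0
After txn 3: dr=137 cr=137 sum_balances=0
After txn 4: dr=204 cr=204 sum_balances=0
After txn 5: dr=486 cr=486 sum_balances=0
After txn 6: dr=487 cr=487 sum_balances=0

Answer: ok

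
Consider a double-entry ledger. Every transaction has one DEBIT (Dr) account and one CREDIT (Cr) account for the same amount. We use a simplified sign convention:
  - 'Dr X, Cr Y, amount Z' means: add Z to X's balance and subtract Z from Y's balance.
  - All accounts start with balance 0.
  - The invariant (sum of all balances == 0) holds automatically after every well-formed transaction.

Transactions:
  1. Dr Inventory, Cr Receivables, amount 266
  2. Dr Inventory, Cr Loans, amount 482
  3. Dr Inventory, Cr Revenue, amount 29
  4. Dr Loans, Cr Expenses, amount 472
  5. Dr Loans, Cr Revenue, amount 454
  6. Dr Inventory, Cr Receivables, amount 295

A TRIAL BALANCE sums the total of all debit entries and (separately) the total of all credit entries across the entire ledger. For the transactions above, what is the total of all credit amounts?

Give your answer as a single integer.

Answer: 1998

Derivation:
Txn 1: credit+=266
Txn 2: credit+=482
Txn 3: credit+=29
Txn 4: credit+=472
Txn 5: credit+=454
Txn 6: credit+=295
Total credits = 1998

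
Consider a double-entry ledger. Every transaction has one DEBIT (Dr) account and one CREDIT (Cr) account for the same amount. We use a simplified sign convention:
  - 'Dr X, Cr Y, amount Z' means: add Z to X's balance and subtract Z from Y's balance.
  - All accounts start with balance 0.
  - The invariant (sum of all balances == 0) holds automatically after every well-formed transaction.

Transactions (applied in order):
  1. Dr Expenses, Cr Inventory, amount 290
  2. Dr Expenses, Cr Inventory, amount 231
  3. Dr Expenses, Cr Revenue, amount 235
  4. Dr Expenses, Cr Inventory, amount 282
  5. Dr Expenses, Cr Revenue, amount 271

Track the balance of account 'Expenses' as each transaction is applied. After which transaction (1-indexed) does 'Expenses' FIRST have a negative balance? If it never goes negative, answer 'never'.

After txn 1: Expenses=290
After txn 2: Expenses=521
After txn 3: Expenses=756
After txn 4: Expenses=1038
After txn 5: Expenses=1309

Answer: never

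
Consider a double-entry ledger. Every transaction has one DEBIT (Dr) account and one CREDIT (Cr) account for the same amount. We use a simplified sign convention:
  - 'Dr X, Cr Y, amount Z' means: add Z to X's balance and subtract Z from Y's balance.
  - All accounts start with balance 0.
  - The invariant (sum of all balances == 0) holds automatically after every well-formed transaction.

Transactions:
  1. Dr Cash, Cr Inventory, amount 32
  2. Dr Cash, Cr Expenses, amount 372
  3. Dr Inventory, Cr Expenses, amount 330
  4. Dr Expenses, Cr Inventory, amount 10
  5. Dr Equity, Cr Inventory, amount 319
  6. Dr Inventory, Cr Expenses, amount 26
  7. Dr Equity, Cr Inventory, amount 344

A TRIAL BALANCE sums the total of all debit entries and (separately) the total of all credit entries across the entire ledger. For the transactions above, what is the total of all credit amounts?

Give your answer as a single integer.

Txn 1: credit+=32
Txn 2: credit+=372
Txn 3: credit+=330
Txn 4: credit+=10
Txn 5: credit+=319
Txn 6: credit+=26
Txn 7: credit+=344
Total credits = 1433

Answer: 1433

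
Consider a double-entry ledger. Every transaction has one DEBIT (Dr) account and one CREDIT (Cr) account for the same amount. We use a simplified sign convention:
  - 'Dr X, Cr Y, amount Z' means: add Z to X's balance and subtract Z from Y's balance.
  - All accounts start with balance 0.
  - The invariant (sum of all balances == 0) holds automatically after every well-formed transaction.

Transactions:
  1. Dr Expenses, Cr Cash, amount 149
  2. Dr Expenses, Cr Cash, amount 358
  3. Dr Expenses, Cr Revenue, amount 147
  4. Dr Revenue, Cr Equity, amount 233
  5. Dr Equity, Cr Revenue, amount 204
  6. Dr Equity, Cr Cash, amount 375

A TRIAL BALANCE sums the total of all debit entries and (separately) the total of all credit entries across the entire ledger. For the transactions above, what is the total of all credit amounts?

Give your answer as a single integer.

Answer: 1466

Derivation:
Txn 1: credit+=149
Txn 2: credit+=358
Txn 3: credit+=147
Txn 4: credit+=233
Txn 5: credit+=204
Txn 6: credit+=375
Total credits = 1466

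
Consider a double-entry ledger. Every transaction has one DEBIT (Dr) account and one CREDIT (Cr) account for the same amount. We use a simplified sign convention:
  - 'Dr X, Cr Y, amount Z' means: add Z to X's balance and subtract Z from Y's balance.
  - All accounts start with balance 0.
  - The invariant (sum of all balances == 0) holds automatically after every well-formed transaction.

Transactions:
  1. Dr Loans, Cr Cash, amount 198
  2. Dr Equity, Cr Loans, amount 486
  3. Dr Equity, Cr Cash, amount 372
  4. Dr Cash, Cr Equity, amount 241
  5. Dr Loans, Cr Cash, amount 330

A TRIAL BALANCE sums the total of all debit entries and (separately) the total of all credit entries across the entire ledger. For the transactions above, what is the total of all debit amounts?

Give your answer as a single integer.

Txn 1: debit+=198
Txn 2: debit+=486
Txn 3: debit+=372
Txn 4: debit+=241
Txn 5: debit+=330
Total debits = 1627

Answer: 1627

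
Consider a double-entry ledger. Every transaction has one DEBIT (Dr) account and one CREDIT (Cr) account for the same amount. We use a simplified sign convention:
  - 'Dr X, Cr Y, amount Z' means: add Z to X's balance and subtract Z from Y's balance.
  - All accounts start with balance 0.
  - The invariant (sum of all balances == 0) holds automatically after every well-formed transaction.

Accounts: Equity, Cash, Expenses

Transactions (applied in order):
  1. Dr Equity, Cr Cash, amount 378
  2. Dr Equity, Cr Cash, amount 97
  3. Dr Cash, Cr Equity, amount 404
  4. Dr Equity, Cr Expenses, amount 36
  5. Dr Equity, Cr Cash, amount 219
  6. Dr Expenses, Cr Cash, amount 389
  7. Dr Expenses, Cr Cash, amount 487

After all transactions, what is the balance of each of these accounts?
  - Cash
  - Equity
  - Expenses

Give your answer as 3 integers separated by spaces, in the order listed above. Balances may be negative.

After txn 1 (Dr Equity, Cr Cash, amount 378): Cash=-378 Equity=378
After txn 2 (Dr Equity, Cr Cash, amount 97): Cash=-475 Equity=475
After txn 3 (Dr Cash, Cr Equity, amount 404): Cash=-71 Equity=71
After txn 4 (Dr Equity, Cr Expenses, amount 36): Cash=-71 Equity=107 Expenses=-36
After txn 5 (Dr Equity, Cr Cash, amount 219): Cash=-290 Equity=326 Expenses=-36
After txn 6 (Dr Expenses, Cr Cash, amount 389): Cash=-679 Equity=326 Expenses=353
After txn 7 (Dr Expenses, Cr Cash, amount 487): Cash=-1166 Equity=326 Expenses=840

Answer: -1166 326 840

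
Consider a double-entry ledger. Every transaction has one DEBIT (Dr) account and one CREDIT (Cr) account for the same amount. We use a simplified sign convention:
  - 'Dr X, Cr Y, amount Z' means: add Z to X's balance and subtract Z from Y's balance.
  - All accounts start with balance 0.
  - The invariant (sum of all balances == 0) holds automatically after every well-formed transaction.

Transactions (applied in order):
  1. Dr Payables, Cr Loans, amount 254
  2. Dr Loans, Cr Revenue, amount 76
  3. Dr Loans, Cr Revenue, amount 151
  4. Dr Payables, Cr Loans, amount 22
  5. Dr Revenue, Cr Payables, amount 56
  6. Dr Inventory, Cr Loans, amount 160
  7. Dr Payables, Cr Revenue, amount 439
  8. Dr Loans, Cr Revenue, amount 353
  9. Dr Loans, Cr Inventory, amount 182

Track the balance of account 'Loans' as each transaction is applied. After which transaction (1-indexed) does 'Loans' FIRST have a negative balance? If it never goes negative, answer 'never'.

After txn 1: Loans=-254

Answer: 1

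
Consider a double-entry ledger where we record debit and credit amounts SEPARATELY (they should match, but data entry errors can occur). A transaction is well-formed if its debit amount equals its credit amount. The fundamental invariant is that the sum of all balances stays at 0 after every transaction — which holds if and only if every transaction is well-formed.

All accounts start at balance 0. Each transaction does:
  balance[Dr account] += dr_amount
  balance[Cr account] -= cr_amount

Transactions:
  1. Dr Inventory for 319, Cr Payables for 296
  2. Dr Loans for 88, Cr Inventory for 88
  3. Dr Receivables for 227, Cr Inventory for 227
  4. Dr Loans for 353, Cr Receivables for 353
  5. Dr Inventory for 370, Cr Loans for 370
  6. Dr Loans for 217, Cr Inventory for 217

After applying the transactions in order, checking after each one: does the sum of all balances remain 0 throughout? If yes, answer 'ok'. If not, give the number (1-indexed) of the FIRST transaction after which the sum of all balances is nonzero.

Answer: 1

Derivation:
After txn 1: dr=319 cr=296 sum_balances=23
After txn 2: dr=88 cr=88 sum_balances=23
After txn 3: dr=227 cr=227 sum_balances=23
After txn 4: dr=353 cr=353 sum_balances=23
After txn 5: dr=370 cr=370 sum_balances=23
After txn 6: dr=217 cr=217 sum_balances=23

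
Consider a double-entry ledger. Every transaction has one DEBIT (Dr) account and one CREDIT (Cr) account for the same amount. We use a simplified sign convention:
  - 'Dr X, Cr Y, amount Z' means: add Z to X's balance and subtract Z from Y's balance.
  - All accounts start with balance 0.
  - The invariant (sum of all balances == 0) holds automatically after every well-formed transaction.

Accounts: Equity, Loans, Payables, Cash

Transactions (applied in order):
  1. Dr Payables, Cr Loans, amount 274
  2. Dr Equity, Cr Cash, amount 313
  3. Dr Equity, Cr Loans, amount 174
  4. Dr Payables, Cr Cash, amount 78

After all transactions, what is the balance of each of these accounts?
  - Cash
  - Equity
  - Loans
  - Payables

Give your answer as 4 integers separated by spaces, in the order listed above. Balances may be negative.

Answer: -391 487 -448 352

Derivation:
After txn 1 (Dr Payables, Cr Loans, amount 274): Loans=-274 Payables=274
After txn 2 (Dr Equity, Cr Cash, amount 313): Cash=-313 Equity=313 Loans=-274 Payables=274
After txn 3 (Dr Equity, Cr Loans, amount 174): Cash=-313 Equity=487 Loans=-448 Payables=274
After txn 4 (Dr Payables, Cr Cash, amount 78): Cash=-391 Equity=487 Loans=-448 Payables=352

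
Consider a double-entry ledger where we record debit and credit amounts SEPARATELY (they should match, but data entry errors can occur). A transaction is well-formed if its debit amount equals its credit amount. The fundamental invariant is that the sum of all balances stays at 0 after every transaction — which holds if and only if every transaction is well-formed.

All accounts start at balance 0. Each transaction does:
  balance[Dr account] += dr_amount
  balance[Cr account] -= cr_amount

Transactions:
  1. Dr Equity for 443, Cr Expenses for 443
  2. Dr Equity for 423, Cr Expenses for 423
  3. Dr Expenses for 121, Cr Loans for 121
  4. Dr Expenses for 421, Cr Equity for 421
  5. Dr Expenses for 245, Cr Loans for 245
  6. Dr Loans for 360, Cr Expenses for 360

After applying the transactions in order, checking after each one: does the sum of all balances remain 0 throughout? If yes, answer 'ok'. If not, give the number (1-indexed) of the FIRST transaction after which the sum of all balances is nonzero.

Answer: ok

Derivation:
After txn 1: dr=443 cr=443 sum_balances=0
After txn 2: dr=423 cr=423 sum_balances=0
After txn 3: dr=121 cr=121 sum_balances=0
After txn 4: dr=421 cr=421 sum_balances=0
After txn 5: dr=245 cr=245 sum_balances=0
After txn 6: dr=360 cr=360 sum_balances=0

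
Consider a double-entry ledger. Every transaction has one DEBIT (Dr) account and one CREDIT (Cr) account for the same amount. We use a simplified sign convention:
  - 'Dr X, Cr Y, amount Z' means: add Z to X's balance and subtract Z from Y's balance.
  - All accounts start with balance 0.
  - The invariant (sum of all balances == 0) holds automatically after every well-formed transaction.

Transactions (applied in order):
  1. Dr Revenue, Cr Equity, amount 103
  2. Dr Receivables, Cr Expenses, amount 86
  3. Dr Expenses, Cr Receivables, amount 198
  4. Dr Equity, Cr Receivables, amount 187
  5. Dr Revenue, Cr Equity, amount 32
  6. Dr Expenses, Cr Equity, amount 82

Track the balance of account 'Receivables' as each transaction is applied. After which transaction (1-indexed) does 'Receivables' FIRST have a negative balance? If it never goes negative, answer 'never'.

After txn 1: Receivables=0
After txn 2: Receivables=86
After txn 3: Receivables=-112

Answer: 3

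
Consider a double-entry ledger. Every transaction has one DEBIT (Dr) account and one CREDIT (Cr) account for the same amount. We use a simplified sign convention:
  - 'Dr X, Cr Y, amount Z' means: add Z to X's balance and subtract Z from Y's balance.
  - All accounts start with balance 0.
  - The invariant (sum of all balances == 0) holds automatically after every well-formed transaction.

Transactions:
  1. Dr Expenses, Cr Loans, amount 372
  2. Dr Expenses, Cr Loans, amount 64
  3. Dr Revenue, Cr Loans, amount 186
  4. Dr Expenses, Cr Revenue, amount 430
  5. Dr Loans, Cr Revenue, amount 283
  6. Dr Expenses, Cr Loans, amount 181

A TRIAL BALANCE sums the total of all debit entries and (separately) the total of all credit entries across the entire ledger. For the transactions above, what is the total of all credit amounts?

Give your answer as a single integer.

Answer: 1516

Derivation:
Txn 1: credit+=372
Txn 2: credit+=64
Txn 3: credit+=186
Txn 4: credit+=430
Txn 5: credit+=283
Txn 6: credit+=181
Total credits = 1516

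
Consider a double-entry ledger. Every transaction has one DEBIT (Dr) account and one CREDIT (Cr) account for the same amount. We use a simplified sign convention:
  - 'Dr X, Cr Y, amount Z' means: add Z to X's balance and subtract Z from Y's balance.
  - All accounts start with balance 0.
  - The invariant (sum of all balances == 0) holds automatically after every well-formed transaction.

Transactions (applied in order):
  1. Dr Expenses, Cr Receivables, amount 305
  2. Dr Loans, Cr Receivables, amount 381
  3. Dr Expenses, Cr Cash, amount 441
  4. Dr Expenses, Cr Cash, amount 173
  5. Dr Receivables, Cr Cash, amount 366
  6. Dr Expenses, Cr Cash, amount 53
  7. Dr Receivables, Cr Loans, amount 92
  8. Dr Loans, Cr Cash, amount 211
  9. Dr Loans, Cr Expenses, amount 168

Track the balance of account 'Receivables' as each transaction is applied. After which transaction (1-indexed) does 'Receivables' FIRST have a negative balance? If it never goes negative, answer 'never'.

Answer: 1

Derivation:
After txn 1: Receivables=-305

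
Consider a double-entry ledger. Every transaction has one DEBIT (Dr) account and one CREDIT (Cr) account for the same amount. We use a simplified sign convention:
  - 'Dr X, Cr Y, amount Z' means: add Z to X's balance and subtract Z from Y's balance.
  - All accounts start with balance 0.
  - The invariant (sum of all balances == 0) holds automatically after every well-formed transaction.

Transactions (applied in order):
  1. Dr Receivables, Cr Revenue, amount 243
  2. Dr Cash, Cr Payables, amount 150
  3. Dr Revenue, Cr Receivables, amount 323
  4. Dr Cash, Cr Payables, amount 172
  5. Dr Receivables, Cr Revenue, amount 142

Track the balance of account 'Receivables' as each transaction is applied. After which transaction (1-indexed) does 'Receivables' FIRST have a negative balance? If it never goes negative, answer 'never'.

After txn 1: Receivables=243
After txn 2: Receivables=243
After txn 3: Receivables=-80

Answer: 3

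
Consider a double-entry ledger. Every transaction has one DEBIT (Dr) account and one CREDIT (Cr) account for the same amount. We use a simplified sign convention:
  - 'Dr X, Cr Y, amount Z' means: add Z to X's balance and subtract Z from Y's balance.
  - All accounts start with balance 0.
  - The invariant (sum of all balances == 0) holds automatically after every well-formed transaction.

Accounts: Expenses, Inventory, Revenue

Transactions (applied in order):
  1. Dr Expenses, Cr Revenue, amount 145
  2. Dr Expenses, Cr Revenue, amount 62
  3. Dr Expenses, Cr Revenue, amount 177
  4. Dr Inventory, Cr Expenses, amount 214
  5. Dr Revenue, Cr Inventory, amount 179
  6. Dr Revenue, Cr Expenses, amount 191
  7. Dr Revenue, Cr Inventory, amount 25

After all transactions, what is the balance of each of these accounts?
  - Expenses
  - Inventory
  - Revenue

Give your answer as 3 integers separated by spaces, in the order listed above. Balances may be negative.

After txn 1 (Dr Expenses, Cr Revenue, amount 145): Expenses=145 Revenue=-145
After txn 2 (Dr Expenses, Cr Revenue, amount 62): Expenses=207 Revenue=-207
After txn 3 (Dr Expenses, Cr Revenue, amount 177): Expenses=384 Revenue=-384
After txn 4 (Dr Inventory, Cr Expenses, amount 214): Expenses=170 Inventory=214 Revenue=-384
After txn 5 (Dr Revenue, Cr Inventory, amount 179): Expenses=170 Inventory=35 Revenue=-205
After txn 6 (Dr Revenue, Cr Expenses, amount 191): Expenses=-21 Inventory=35 Revenue=-14
After txn 7 (Dr Revenue, Cr Inventory, amount 25): Expenses=-21 Inventory=10 Revenue=11

Answer: -21 10 11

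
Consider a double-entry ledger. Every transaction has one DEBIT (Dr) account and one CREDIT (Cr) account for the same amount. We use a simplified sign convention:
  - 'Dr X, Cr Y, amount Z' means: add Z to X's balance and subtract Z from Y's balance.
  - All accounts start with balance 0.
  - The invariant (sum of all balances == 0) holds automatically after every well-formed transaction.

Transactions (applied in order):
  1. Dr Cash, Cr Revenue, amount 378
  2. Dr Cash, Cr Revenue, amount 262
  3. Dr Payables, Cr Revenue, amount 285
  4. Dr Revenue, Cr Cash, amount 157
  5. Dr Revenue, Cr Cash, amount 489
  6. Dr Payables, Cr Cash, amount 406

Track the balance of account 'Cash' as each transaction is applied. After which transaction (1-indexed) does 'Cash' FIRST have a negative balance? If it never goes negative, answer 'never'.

After txn 1: Cash=378
After txn 2: Cash=640
After txn 3: Cash=640
After txn 4: Cash=483
After txn 5: Cash=-6

Answer: 5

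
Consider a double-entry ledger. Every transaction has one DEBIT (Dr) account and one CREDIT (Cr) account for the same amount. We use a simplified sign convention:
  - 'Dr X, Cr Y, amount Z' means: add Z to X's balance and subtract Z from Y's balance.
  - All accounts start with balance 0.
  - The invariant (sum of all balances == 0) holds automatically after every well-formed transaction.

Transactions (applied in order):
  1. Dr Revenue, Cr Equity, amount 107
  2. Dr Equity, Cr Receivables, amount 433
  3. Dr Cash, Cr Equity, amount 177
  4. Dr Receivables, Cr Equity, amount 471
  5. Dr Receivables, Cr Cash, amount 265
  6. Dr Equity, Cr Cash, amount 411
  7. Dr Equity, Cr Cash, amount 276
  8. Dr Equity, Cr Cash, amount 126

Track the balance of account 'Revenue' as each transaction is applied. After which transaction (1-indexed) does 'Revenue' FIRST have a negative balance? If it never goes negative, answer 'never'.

After txn 1: Revenue=107
After txn 2: Revenue=107
After txn 3: Revenue=107
After txn 4: Revenue=107
After txn 5: Revenue=107
After txn 6: Revenue=107
After txn 7: Revenue=107
After txn 8: Revenue=107

Answer: never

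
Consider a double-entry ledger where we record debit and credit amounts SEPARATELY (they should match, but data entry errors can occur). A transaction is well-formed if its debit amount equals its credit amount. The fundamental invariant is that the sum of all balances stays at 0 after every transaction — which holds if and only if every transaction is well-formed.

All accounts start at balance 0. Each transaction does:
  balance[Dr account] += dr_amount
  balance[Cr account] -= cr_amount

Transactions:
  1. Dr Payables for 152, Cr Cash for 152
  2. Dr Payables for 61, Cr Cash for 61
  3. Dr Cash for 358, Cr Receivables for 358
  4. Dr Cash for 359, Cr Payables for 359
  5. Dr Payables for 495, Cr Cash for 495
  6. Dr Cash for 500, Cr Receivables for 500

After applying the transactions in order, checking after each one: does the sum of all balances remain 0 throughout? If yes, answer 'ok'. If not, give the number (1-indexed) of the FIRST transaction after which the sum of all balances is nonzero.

Answer: ok

Derivation:
After txn 1: dr=152 cr=152 sum_balances=0
After txn 2: dr=61 cr=61 sum_balances=0
After txn 3: dr=358 cr=358 sum_balances=0
After txn 4: dr=359 cr=359 sum_balances=0
After txn 5: dr=495 cr=495 sum_balances=0
After txn 6: dr=500 cr=500 sum_balances=0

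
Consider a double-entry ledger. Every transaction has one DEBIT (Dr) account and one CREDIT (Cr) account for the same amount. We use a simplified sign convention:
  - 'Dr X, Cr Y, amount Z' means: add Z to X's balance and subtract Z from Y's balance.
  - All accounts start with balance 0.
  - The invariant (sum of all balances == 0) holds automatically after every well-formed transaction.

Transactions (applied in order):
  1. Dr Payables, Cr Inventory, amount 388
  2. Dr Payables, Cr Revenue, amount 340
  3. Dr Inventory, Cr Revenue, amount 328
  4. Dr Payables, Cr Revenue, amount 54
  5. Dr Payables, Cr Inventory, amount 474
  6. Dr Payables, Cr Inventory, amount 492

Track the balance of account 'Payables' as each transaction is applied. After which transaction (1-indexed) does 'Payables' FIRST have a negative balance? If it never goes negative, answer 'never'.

Answer: never

Derivation:
After txn 1: Payables=388
After txn 2: Payables=728
After txn 3: Payables=728
After txn 4: Payables=782
After txn 5: Payables=1256
After txn 6: Payables=1748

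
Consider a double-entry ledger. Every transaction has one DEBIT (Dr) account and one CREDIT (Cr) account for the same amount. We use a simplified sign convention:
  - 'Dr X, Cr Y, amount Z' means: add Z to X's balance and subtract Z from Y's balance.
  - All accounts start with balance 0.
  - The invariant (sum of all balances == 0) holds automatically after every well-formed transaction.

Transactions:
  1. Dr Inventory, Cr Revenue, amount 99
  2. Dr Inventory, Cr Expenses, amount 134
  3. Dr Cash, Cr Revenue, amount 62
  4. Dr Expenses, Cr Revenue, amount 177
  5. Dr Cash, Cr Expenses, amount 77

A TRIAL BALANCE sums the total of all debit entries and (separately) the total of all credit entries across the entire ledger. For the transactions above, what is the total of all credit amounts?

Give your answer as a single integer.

Answer: 549

Derivation:
Txn 1: credit+=99
Txn 2: credit+=134
Txn 3: credit+=62
Txn 4: credit+=177
Txn 5: credit+=77
Total credits = 549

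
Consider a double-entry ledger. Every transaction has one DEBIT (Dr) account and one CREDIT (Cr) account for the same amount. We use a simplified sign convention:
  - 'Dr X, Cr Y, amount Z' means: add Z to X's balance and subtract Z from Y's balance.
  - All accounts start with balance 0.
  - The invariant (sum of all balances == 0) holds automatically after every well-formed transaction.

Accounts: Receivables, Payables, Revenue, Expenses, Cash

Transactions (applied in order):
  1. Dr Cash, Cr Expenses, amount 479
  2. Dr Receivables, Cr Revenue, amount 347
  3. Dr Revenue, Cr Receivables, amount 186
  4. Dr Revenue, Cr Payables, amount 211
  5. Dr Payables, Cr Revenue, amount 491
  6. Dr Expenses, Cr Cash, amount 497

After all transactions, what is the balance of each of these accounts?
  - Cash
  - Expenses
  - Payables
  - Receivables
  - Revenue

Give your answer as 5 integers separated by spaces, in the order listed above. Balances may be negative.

Answer: -18 18 280 161 -441

Derivation:
After txn 1 (Dr Cash, Cr Expenses, amount 479): Cash=479 Expenses=-479
After txn 2 (Dr Receivables, Cr Revenue, amount 347): Cash=479 Expenses=-479 Receivables=347 Revenue=-347
After txn 3 (Dr Revenue, Cr Receivables, amount 186): Cash=479 Expenses=-479 Receivables=161 Revenue=-161
After txn 4 (Dr Revenue, Cr Payables, amount 211): Cash=479 Expenses=-479 Payables=-211 Receivables=161 Revenue=50
After txn 5 (Dr Payables, Cr Revenue, amount 491): Cash=479 Expenses=-479 Payables=280 Receivables=161 Revenue=-441
After txn 6 (Dr Expenses, Cr Cash, amount 497): Cash=-18 Expenses=18 Payables=280 Receivables=161 Revenue=-441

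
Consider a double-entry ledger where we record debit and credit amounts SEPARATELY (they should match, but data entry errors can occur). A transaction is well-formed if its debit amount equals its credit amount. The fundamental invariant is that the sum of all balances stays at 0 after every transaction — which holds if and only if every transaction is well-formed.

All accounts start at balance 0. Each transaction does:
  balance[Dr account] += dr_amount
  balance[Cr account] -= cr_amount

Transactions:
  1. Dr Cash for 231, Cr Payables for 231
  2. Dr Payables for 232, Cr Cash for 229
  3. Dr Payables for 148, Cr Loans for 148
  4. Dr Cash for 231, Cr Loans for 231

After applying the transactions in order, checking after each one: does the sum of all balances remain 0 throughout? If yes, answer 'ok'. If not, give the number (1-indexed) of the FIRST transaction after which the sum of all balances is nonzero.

Answer: 2

Derivation:
After txn 1: dr=231 cr=231 sum_balances=0
After txn 2: dr=232 cr=229 sum_balances=3
After txn 3: dr=148 cr=148 sum_balances=3
After txn 4: dr=231 cr=231 sum_balances=3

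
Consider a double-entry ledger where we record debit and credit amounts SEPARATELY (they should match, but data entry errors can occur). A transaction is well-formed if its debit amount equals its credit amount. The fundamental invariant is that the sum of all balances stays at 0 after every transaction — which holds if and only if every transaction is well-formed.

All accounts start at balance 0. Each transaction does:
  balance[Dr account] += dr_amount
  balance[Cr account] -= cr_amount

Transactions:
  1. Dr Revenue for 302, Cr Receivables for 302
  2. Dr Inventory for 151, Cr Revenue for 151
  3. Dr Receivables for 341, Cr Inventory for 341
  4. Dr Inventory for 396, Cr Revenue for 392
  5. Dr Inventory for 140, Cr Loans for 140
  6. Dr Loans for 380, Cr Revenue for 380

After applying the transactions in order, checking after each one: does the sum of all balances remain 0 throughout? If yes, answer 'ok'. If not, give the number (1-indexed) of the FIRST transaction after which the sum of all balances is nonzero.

After txn 1: dr=302 cr=302 sum_balances=0
After txn 2: dr=151 cr=151 sum_balances=0
After txn 3: dr=341 cr=341 sum_balances=0
After txn 4: dr=396 cr=392 sum_balances=4
After txn 5: dr=140 cr=140 sum_balances=4
After txn 6: dr=380 cr=380 sum_balances=4

Answer: 4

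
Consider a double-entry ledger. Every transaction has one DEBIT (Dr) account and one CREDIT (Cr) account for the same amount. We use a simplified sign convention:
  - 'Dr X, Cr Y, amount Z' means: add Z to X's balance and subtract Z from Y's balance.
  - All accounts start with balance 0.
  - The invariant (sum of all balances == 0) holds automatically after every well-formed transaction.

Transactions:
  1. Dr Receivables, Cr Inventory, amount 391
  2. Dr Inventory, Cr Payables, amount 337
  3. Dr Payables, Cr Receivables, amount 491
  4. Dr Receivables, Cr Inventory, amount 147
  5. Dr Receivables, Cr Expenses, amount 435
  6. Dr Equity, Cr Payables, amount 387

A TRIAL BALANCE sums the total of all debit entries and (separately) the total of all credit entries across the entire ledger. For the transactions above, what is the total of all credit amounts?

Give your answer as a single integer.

Answer: 2188

Derivation:
Txn 1: credit+=391
Txn 2: credit+=337
Txn 3: credit+=491
Txn 4: credit+=147
Txn 5: credit+=435
Txn 6: credit+=387
Total credits = 2188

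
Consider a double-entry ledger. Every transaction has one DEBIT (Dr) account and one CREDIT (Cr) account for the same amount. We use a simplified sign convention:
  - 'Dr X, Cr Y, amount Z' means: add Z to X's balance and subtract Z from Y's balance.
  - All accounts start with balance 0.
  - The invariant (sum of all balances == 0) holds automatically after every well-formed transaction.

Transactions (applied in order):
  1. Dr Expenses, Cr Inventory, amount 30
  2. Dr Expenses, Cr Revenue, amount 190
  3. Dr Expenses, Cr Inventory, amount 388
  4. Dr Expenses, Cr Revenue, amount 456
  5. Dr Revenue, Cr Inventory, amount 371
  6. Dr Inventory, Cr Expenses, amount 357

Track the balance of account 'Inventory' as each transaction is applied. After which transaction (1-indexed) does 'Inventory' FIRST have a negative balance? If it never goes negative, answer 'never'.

After txn 1: Inventory=-30

Answer: 1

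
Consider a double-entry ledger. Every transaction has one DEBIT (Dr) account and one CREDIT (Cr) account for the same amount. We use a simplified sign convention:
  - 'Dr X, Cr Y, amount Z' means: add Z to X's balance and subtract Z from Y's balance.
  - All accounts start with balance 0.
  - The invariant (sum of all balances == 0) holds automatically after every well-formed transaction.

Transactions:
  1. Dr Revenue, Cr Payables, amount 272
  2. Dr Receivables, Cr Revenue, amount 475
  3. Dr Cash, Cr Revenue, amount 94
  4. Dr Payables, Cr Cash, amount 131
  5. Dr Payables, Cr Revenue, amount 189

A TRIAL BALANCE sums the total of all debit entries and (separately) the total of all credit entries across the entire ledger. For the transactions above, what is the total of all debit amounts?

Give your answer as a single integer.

Answer: 1161

Derivation:
Txn 1: debit+=272
Txn 2: debit+=475
Txn 3: debit+=94
Txn 4: debit+=131
Txn 5: debit+=189
Total debits = 1161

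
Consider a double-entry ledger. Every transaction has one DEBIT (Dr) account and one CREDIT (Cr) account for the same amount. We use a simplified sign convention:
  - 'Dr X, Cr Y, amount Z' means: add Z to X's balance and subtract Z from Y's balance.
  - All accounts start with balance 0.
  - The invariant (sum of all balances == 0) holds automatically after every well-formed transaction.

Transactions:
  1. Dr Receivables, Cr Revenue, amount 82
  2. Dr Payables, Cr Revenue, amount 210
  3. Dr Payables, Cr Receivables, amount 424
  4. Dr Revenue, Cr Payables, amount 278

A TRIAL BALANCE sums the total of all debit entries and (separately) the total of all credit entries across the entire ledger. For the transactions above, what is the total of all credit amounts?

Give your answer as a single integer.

Answer: 994

Derivation:
Txn 1: credit+=82
Txn 2: credit+=210
Txn 3: credit+=424
Txn 4: credit+=278
Total credits = 994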